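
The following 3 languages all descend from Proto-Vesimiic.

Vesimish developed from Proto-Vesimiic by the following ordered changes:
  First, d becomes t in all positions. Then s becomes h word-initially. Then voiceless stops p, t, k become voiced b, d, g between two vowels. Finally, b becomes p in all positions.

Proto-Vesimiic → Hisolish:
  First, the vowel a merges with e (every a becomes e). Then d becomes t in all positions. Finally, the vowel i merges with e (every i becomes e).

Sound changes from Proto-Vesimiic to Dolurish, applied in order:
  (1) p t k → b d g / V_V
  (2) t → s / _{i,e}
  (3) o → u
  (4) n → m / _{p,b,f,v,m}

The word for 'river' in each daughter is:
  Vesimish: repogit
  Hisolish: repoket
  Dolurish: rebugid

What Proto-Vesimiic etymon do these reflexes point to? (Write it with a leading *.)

Position 5: Vesimish has g, Hisolish has k, Dolurish has g. Hisolish preserves k here (none of its changes turn any other segment into k), so the proto-segment is *k.
Position 3: Vesimish has p, Hisolish has p, Dolurish has b. Hisolish preserves p here (none of its changes turn any other segment into p), so the proto-segment is *p.
Verify the candidate proto-form against each daughter:
Vesimish: *repokid > repokit > rebogit > repogit  (by unconditioned shift, intervocalic voicing, unconditioned shift)
Hisolish: *repokid > repokit > repoket  (by unconditioned shift, vowel merger)
Dolurish: *repokid > rebogid > rebugid  (by intervocalic voicing, vowel merger)
*repokid is the unique common source.

*repokid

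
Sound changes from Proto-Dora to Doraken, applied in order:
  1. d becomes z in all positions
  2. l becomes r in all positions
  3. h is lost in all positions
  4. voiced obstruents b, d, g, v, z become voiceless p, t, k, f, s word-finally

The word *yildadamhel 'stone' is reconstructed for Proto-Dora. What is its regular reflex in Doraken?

Doraken: *yildadamhel
  yildadamhel → yilzazamhel   [unconditioned shift]
  yilzazamhel → yirzazamher   [unconditioned shift]
  yirzazamher → yirzazamer   [h-loss]
  yirzazamer (rule 4 does not apply)
  giving Doraken yirzazamer.

yirzazamer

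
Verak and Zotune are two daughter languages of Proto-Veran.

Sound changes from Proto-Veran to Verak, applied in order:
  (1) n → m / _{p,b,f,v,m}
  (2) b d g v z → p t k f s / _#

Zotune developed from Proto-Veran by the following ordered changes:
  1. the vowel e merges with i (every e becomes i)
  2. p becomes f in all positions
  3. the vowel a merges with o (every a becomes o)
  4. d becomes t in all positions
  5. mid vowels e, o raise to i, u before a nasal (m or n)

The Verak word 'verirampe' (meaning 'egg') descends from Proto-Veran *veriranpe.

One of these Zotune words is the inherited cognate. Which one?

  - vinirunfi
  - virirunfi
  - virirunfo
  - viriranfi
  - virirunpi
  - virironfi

Zotune: start from *veriranpe.
  rule 1 (vowel merger): veriranpe → viriranpi
  rule 2 (unconditioned shift): viriranpi → viriranfi
  rule 3 (vowel merger): viriranfi → virironfi
  rule 4: no change — virironfi
  rule 5 (pre-nasal raising): virironfi → virirunfi
  ⇒ Zotune virirunfi
Only 'virirunfi' matches the regular Zotune development of *veriranpe.

virirunfi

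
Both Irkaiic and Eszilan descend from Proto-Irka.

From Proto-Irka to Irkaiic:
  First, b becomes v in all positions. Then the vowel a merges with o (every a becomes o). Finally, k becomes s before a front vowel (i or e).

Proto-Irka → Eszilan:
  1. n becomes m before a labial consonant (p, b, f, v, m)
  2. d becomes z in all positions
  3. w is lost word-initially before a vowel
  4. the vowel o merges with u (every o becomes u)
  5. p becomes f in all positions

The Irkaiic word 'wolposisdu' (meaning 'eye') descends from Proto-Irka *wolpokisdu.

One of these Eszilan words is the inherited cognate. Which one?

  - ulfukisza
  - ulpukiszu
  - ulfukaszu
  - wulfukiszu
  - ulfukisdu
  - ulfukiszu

ulfukiszu

Eszilan: start from *wolpokisdu.
  rule 1: no change — wolpokisdu
  rule 2 (unconditioned shift): wolpokisdu → wolpokiszu
  rule 3 (glide loss): wolpokiszu → olpokiszu
  rule 4 (vowel merger): olpokiszu → ulpukiszu
  rule 5 (unconditioned shift): ulpukiszu → ulfukiszu
  ⇒ Eszilan ulfukiszu
The other candidates each miss or misapply at least one Eszilan change.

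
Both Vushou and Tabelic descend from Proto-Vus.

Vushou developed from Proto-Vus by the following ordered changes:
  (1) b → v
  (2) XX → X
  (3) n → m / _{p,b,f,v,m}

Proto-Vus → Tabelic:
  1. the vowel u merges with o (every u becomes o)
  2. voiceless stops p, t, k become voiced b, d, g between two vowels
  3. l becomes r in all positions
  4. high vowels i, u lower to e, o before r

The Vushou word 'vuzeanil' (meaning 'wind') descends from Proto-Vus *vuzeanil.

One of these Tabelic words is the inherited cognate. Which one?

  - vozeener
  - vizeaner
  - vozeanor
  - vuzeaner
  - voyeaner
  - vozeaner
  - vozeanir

Tabelic: *vuzeanil
  vuzeanil → vozeanil   [vowel merger]
  vozeanil (rule 2 does not apply)
  vozeanil → vozeanir   [unconditioned shift]
  vozeanir → vozeaner   [pre-rhotic lowering]
  giving Tabelic vozeaner.
The other candidates each miss or misapply at least one Tabelic change.

vozeaner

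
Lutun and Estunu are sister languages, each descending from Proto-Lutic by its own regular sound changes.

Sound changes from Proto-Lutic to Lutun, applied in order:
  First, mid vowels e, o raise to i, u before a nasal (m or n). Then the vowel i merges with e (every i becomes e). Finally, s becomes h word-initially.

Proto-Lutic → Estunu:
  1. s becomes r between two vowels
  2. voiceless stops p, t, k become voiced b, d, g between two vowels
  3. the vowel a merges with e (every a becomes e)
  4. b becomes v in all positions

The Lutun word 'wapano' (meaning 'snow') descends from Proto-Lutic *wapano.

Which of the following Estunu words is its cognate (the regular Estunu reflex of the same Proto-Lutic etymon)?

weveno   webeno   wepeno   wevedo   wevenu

Estunu: *wapano > wabano > webeno > weveno  (by intervocalic voicing, vowel merger, unconditioned shift)
Among the options, 'weveno' alone shows every Estunu change applied in order.

weveno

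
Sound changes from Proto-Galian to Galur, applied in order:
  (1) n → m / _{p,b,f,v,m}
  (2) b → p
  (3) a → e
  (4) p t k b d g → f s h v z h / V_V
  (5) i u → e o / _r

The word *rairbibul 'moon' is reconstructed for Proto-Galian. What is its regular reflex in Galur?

Galur: start from *rairbibul.
  rule 1: no change — rairbibul
  rule 2 (unconditioned shift): rairbibul → rairpipul
  rule 3 (vowel merger): rairpipul → reirpipul
  rule 4 (intervocalic lenition): reirpipul → reirpiful
  rule 5 (pre-rhotic lowering): reirpiful → reerpiful
  ⇒ Galur reerpiful

reerpiful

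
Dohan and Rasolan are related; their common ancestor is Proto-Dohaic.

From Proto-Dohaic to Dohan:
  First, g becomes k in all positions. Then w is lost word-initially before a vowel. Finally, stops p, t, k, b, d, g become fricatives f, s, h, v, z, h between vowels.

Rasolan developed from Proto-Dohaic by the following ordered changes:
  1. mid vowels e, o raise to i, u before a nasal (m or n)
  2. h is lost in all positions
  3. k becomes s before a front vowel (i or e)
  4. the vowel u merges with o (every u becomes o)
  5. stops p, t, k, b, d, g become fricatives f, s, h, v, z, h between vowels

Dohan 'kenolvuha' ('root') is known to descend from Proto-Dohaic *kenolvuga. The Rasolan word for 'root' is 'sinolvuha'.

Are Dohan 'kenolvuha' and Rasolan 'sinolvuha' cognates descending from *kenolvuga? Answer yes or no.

Derive the expected Rasolan reflex of *kenolvuga:
Rasolan: *kenolvuga > kinolvuga > sinolvuga > sinolvoga > sinolvoha  (by pre-nasal raising, palatalisation, vowel merger, intervocalic lenition)
The regular Rasolan reflex would be 'sinolvoha', but the attested form is 'sinolvuha'. The correspondence is irregular, so they are not cognates (the Rasolan form has a different source).

no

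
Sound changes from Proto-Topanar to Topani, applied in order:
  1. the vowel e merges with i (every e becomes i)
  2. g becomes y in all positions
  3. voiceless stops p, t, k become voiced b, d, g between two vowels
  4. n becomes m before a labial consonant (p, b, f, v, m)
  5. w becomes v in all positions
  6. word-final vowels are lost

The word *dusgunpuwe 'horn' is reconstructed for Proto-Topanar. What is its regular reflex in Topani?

dusyumpuv

Topani: start from *dusgunpuwe.
  rule 1 (vowel merger): dusgunpuwe → dusgunpuwi
  rule 2 (unconditioned shift): dusgunpuwi → dusyunpuwi
  rule 3: no change — dusyunpuwi
  rule 4 (nasal place assimilation): dusyunpuwi → dusyumpuwi
  rule 5 (unconditioned shift): dusyumpuwi → dusyumpuvi
  rule 6 (apocope): dusyumpuvi → dusyumpuv
  ⇒ Topani dusyumpuv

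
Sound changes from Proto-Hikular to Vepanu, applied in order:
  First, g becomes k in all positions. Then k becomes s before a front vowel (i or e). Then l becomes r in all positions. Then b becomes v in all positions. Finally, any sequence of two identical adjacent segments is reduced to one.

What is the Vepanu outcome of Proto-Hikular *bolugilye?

Vepanu: *bolugilye > bolukilye > bolusilye > borusirye > vorusirye  (by unconditioned shift, palatalisation, unconditioned shift, unconditioned shift)

vorusirye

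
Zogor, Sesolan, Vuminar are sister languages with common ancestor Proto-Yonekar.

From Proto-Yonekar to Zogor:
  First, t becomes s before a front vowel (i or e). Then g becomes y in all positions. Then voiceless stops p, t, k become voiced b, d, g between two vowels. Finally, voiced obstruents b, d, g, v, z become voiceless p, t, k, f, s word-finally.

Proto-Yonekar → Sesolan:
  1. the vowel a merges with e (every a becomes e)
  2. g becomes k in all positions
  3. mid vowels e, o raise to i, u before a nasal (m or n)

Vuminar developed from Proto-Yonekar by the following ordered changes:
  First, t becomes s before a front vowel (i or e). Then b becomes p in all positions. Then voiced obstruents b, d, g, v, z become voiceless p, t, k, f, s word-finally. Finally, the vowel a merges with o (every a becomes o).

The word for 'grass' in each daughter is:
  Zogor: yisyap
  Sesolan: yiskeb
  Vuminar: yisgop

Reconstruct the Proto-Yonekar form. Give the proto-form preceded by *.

Position 6: Zogor has p, Sesolan has b, Vuminar has p. Sesolan preserves b here (none of its changes turn any other segment into b), so the proto-segment is *b.
Position 4: Zogor has y, Sesolan has k, Vuminar has g. Vuminar preserves g here (none of its changes turn any other segment into g), so the proto-segment is *g.
This points to *yisgab. Verify forward in each daughter:
Zogor: start from *yisgab.
  rule 1: no change — yisgab
  rule 2 (unconditioned shift): yisgab → yisyab
  rule 3: no change — yisyab
  rule 4 (final devoicing): yisyab → yisyap
  ⇒ Zogor yisyap
Sesolan: start from *yisgab.
  rule 1 (vowel merger): yisgab → yisgeb
  rule 2 (unconditioned shift): yisgeb → yiskeb
  rule 3: no change — yiskeb
  ⇒ Sesolan yiskeb
Vuminar: start from *yisgab.
  rule 1: no change — yisgab
  rule 2 (unconditioned shift): yisgab → yisgap
  rule 3: no change — yisgap
  rule 4 (vowel merger): yisgap → yisgop
  ⇒ Vuminar yisgop
No other proto-form is consistent with every reflex, so the reconstruction is *yisgab.

*yisgab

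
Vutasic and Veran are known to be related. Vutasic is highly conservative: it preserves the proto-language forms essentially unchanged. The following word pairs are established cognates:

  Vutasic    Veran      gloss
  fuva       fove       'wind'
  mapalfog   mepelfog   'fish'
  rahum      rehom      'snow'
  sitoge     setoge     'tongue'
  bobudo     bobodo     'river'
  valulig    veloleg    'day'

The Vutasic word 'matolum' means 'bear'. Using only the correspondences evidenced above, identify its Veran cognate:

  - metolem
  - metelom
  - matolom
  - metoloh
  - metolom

mapalfog ~ mepelfog, rahum ~ rehom — Vutasic a corresponds to Veran e after a consonant, before a consonant other than r, m, n, p, b, f, v.
rahum ~ rehom — Vutasic u corresponds to Veran o after a consonant, before a nasal.
Applying these to Vutasic 'matolum':
  matolum → metolum   (a→e after a consonant, before a consonant other than r, m, n, p, b, f, v)
  metolum → metolom   (u→o after a consonant, before a nasal)
So the Veran cognate is 'metolom'.

metolom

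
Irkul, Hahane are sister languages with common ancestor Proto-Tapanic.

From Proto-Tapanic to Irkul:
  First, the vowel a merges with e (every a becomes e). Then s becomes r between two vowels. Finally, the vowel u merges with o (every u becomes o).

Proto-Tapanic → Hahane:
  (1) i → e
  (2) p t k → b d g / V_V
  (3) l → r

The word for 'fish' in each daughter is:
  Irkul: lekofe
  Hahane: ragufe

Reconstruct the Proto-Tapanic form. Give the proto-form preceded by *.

Position 4: Irkul has o, Hahane has u. Hahane preserves u here (none of its changes turn any other segment into u), so the proto-segment is *u.
Position 3: Irkul has k, Hahane has g. Irkul preserves k here (none of its changes turn any other segment into k), so the proto-segment is *k.
Continuing position by position gives *lakufe; check it forward:
Irkul: *lakufe > lekufe > lekofe  (by vowel merger, vowel merger)
Hahane: start from *lakufe.
  rule 1: no change — lakufe
  rule 2 (intervocalic voicing): lakufe → lagufe
  rule 3 (unconditioned shift): lagufe → ragufe
  ⇒ Hahane ragufe
*lakufe is the unique common source.

*lakufe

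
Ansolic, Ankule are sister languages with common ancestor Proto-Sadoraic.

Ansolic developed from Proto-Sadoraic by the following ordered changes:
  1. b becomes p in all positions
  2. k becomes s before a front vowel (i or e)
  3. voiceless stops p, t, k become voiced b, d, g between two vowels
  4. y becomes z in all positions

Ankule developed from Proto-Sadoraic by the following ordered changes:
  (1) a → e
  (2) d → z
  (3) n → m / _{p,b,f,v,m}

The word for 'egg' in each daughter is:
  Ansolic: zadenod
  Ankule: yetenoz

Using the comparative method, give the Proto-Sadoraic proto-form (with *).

*yatenod

Position 3: Ansolic has d, Ankule has t. Ankule preserves t here (none of its changes turn any other segment into t), so the proto-segment is *t.
Position 2: Ansolic has a, Ankule has e. Ansolic preserves a here (none of its changes turn any other segment into a), so the proto-segment is *a.
Continuing position by position gives *yatenod; check it forward:
Ansolic: *yatenod
  yatenod (rule 1 does not apply)
  yatenod (rule 2 does not apply)
  yatenod → yadenod   [intervocalic voicing]
  yadenod → zadenod   [unconditioned shift]
  giving Ansolic zadenod.
Ankule: *yatenod
  yatenod → yetenod   [vowel merger]
  yetenod → yetenoz   [unconditioned shift]
  yetenoz (rule 3 does not apply)
  giving Ankule yetenoz.
*yatenod is the unique common source.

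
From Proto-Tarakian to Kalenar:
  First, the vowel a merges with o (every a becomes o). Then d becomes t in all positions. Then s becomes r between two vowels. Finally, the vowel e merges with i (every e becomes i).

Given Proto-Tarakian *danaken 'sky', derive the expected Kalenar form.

tonokin

Kalenar: *danaken > donoken > tonoken > tonokin  (by vowel merger, unconditioned shift, vowel merger)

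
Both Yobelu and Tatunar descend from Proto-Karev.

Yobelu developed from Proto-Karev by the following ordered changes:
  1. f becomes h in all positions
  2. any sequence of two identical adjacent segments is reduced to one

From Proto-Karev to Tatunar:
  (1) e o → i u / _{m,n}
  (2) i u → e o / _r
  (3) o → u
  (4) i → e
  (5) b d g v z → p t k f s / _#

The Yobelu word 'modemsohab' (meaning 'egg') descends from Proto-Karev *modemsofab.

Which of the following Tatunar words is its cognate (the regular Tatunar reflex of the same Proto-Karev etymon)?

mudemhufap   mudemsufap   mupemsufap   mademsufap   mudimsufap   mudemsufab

Tatunar: start from *modemsofab.
  rule 1 (pre-nasal raising): modemsofab → modimsofab
  rule 2: no change — modimsofab
  rule 3 (vowel merger): modimsofab → mudimsufab
  rule 4 (vowel merger): mudimsufab → mudemsufab
  rule 5 (final devoicing): mudemsufab → mudemsufap
  ⇒ Tatunar mudemsufap
Only 'mudemsufap' matches the regular Tatunar development of *modemsofab.

mudemsufap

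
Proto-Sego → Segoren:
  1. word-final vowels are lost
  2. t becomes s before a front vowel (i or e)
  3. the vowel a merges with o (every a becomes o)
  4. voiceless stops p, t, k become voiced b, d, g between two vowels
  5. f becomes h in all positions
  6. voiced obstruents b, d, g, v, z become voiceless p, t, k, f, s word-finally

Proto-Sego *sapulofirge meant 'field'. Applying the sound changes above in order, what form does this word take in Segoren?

Segoren: *sapulofirge > sapulofirg > sopulofirg > sobulofirg > sobulohirg > sobulohirk  (by apocope, vowel merger, intervocalic voicing, unconditioned shift, final devoicing)

sobulohirk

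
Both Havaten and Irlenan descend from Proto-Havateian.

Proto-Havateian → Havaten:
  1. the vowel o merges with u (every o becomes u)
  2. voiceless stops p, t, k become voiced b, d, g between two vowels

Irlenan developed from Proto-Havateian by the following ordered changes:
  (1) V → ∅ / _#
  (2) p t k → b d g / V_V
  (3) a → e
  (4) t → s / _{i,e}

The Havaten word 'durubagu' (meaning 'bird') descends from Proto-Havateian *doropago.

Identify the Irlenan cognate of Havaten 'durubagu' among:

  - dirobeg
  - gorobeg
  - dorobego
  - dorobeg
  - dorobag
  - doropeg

dorobeg

Irlenan: start from *doropago.
  rule 1 (apocope): doropago → doropag
  rule 2 (intervocalic voicing): doropag → dorobag
  rule 3 (vowel merger): dorobag → dorobeg
  rule 4: no change — dorobeg
  ⇒ Irlenan dorobeg
The other candidates each miss or misapply at least one Irlenan change.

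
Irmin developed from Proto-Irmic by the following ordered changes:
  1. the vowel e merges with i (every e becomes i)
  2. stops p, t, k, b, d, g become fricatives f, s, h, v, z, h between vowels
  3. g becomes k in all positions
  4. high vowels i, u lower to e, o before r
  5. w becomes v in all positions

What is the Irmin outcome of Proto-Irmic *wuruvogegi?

Irmin: *wuruvogegi > wuruvogigi > wuruvohihi > woruvohihi > voruvohihi  (by vowel merger, intervocalic lenition, pre-rhotic lowering, unconditioned shift)

voruvohihi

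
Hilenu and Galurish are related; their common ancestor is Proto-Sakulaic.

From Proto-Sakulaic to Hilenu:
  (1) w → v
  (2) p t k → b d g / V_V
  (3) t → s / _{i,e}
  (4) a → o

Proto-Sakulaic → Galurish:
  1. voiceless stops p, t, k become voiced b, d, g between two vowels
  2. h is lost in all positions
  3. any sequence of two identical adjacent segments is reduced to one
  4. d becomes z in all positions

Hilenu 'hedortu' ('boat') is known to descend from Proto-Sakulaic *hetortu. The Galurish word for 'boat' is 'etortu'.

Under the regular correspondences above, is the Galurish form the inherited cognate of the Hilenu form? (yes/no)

no

Derive the expected Galurish reflex of *hetortu:
Galurish: *hetortu
  hetortu → hedortu   [intervocalic voicing]
  hedortu → edortu   [h-loss]
  edortu (rule 3 does not apply)
  edortu → ezortu   [unconditioned shift]
  giving Galurish ezortu.
The regular Galurish reflex would be 'ezortu', but the attested form is 'etortu'. The correspondence is irregular, so they are not cognates (the Galurish form has a different source).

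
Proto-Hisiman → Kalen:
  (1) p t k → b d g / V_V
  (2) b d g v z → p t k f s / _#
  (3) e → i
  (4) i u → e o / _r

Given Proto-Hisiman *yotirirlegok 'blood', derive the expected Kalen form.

Kalen: *yotirirlegok > yodirirlegok > yodirirligok > yodererligok  (by intervocalic voicing, vowel merger, pre-rhotic lowering)

yodererligok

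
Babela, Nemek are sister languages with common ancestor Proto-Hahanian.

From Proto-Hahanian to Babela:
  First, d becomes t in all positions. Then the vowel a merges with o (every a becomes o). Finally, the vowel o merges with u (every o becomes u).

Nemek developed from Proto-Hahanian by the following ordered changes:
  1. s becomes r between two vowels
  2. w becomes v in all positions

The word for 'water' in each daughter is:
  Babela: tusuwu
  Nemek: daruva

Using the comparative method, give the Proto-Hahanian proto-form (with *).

*dasuwa

Position 1: Babela has t, Nemek has d. Nemek preserves d here (none of its changes turn any other segment into d), so the proto-segment is *d.
Position 2: Babela has u, Nemek has a. Nemek preserves a here (none of its changes turn any other segment into a), so the proto-segment is *a.
Verify the candidate proto-form against each daughter:
Babela: *dasuwa
  dasuwa → tasuwa   [unconditioned shift]
  tasuwa → tosuwo   [vowel merger]
  tosuwo → tusuwu   [vowel merger]
  giving Babela tusuwu.
Nemek: *dasuwa
  dasuwa → daruwa   [rhotacism]
  daruwa → daruva   [unconditioned shift]
  giving Nemek daruva.
Only *dasuwa yields all of Babela tusuwu, Nemek daruva.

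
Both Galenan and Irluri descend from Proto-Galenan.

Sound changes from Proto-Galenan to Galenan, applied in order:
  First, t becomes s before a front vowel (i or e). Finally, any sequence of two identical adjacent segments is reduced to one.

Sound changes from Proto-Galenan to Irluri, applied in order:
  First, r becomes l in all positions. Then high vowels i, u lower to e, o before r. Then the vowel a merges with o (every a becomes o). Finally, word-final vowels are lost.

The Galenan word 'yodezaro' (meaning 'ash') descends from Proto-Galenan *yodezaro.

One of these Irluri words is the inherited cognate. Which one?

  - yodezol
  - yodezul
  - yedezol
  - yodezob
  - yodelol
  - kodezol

Irluri: start from *yodezaro.
  rule 1 (unconditioned shift): yodezaro → yodezalo
  rule 2: no change — yodezalo
  rule 3 (vowel merger): yodezalo → yodezolo
  rule 4 (apocope): yodezolo → yodezol
  ⇒ Irluri yodezol
Among the options, 'yodezol' alone shows every Irluri change applied in order.

yodezol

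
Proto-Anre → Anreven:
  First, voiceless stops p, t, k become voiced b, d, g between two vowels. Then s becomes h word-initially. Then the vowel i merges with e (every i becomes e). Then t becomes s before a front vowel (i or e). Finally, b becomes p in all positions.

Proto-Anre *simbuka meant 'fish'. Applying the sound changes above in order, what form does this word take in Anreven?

Anreven: start from *simbuka.
  rule 1 (intervocalic voicing): simbuka → simbuga
  rule 2 (debuccalisation): simbuga → himbuga
  rule 3 (vowel merger): himbuga → hembuga
  rule 4: no change — hembuga
  rule 5 (unconditioned shift): hembuga → hempuga
  ⇒ Anreven hempuga

hempuga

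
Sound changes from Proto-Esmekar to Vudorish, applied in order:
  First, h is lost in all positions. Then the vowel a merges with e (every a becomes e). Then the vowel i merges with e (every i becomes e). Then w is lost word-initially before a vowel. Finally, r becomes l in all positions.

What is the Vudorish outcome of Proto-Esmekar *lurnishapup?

lulnesepup

Vudorish: *lurnishapup > lurnisapup > lurnisepup > lurnesepup > lulnesepup  (by h-loss, vowel merger, vowel merger, unconditioned shift)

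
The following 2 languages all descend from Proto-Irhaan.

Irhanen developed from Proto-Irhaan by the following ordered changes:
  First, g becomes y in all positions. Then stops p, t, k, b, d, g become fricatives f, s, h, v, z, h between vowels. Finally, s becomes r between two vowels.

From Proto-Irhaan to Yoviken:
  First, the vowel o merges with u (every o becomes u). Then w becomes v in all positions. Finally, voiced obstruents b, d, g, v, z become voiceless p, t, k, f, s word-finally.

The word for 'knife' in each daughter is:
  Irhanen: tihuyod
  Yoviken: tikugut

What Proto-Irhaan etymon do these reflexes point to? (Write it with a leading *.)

Position 6: Irhanen has o, Yoviken has u. Irhanen preserves o here (none of its changes turn any other segment into o), so the proto-segment is *o.
Position 3: Irhanen has h, Yoviken has k. Taking the neighbouring segments as reconstructed: Irhanen h could go back to *k or *h; Yoviken k can only go back to *k — the one source consistent with every daughter is *k.
This points to *tikugod. Verify forward in each daughter:
Irhanen: *tikugod
  tikugod → tikuyod   [unconditioned shift]
  tikuyod → tihuyod   [intervocalic lenition]
  tihuyod (rule 3 does not apply)
  giving Irhanen tihuyod.
Yoviken: *tikugod
  tikugod → tikugud   [vowel merger]
  tikugud (rule 2 does not apply)
  tikugud → tikugut   [final devoicing]
  giving Yoviken tikugut.
*tikugod is the unique common source.

*tikugod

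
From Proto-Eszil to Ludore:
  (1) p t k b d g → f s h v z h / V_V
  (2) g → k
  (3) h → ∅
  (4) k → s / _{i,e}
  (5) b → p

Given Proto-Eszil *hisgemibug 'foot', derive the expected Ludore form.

issemivuk

Ludore: start from *hisgemibug.
  rule 1 (intervocalic lenition): hisgemibug → hisgemivug
  rule 2 (unconditioned shift): hisgemivug → hiskemivuk
  rule 3 (h-loss): hiskemivuk → iskemivuk
  rule 4 (palatalisation): iskemivuk → issemivuk
  rule 5: no change — issemivuk
  ⇒ Ludore issemivuk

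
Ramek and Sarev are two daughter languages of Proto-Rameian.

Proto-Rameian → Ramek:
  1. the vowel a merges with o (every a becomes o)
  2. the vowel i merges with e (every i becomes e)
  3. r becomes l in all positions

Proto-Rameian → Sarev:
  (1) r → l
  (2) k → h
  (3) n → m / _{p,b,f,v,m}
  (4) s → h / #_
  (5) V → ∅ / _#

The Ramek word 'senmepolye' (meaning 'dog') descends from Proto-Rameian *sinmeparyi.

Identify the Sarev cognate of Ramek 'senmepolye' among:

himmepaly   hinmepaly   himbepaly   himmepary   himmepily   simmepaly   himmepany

Sarev: start from *sinmeparyi.
  rule 1 (unconditioned shift): sinmeparyi → sinmepalyi
  rule 2: no change — sinmepalyi
  rule 3 (nasal place assimilation): sinmepalyi → simmepalyi
  rule 4 (debuccalisation): simmepalyi → himmepalyi
  rule 5 (apocope): himmepalyi → himmepaly
  ⇒ Sarev himmepaly
Only 'himmepaly' matches the regular Sarev development of *sinmeparyi.

himmepaly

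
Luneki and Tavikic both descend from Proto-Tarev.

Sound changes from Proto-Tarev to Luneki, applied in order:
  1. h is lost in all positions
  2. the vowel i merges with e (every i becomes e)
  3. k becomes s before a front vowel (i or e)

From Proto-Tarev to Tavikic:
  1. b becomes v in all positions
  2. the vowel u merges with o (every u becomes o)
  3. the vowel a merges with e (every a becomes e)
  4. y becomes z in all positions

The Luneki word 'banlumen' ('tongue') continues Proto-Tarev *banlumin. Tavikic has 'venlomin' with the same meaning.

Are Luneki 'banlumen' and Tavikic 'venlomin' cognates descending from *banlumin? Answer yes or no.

Derive the expected Tavikic reflex of *banlumin:
Tavikic: start from *banlumin.
  rule 1 (unconditioned shift): banlumin → vanlumin
  rule 2 (vowel merger): vanlumin → vanlomin
  rule 3 (vowel merger): vanlomin → venlomin
  rule 4: no change — venlomin
  ⇒ Tavikic venlomin
Tavikic 'venlomin' matches the regular reflex exactly, so the pair is cognate.

yes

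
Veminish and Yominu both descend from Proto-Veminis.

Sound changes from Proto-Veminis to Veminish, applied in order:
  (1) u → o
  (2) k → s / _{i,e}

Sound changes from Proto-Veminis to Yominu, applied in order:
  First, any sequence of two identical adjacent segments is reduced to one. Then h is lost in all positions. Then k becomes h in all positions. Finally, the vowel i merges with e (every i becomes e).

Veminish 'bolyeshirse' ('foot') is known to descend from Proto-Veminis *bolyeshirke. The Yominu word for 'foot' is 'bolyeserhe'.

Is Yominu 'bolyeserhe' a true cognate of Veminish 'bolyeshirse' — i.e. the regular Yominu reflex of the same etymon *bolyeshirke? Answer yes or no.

Derive the expected Yominu reflex of *bolyeshirke:
Yominu: *bolyeshirke > bolyesirke > bolyesirhe > bolyeserhe  (by h-loss, unconditioned shift, vowel merger)
Yominu 'bolyeserhe' matches the regular reflex exactly, so the pair is cognate.

yes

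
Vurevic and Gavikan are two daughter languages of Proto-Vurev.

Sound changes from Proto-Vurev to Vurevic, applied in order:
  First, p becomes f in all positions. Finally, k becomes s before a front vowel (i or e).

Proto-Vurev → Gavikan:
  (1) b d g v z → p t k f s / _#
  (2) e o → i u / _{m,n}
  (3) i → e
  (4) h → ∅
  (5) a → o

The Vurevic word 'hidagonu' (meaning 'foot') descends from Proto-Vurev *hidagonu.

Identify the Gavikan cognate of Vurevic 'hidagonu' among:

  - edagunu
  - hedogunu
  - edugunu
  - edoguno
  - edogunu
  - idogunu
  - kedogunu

edogunu

Gavikan: *hidagonu > hidagunu > hedagunu > edagunu > edogunu  (by pre-nasal raising, vowel merger, h-loss, vowel merger)
The other candidates each miss or misapply at least one Gavikan change.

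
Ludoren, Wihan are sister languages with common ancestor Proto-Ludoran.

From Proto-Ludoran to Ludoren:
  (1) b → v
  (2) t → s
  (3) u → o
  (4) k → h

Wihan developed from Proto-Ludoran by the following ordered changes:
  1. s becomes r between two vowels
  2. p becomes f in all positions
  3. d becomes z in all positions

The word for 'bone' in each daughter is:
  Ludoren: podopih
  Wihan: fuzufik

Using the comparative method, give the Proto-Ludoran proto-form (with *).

*pudupik

Position 3: Ludoren has d, Wihan has z. Ludoren preserves d here (none of its changes turn any other segment into d), so the proto-segment is *d.
Position 7: Ludoren has h, Wihan has k. Wihan preserves k here (none of its changes turn any other segment into k), so the proto-segment is *k.
Position 4: Ludoren has o, Wihan has u. Wihan preserves u here (none of its changes turn any other segment into u), so the proto-segment is *u.
Verify the candidate proto-form against each daughter:
Ludoren: *pudupik > podopik > podopih  (by vowel merger, unconditioned shift)
Wihan: *pudupik
  pudupik (rule 1 does not apply)
  pudupik → fudufik   [unconditioned shift]
  fudufik → fuzufik   [unconditioned shift]
  giving Wihan fuzufik.
*pudupik is the unique common source.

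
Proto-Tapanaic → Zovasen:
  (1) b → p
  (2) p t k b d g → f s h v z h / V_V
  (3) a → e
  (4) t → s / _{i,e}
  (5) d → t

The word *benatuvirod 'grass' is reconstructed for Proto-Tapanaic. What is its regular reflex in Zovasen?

Zovasen: *benatuvirod
  benatuvirod → penatuvirod   [unconditioned shift]
  penatuvirod → penasuvirod   [intervocalic lenition]
  penasuvirod → penesuvirod   [vowel merger]
  penesuvirod (rule 4 does not apply)
  penesuvirod → penesuvirot   [unconditioned shift]
  giving Zovasen penesuvirot.

penesuvirot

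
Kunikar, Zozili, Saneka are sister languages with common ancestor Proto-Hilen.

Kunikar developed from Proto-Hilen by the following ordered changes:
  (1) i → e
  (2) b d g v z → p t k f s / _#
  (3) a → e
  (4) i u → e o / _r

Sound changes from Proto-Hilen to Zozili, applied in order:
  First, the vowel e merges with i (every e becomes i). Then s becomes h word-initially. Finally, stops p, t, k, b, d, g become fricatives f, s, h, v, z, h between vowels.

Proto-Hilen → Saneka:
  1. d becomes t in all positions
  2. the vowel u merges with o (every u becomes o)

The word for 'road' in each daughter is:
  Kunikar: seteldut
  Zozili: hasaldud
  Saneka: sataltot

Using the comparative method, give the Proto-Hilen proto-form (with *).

*sataldud

Position 7: Kunikar has u, Zozili has u, Saneka has o. Kunikar preserves u here (none of its changes turn any other segment into u), so the proto-segment is *u.
Position 6: Kunikar has d, Zozili has d, Saneka has t. Kunikar preserves d here (none of its changes turn any other segment into d), so the proto-segment is *d.
Verify the candidate proto-form against each daughter:
Kunikar: *sataldud
  sataldud (rule 1 does not apply)
  sataldud → sataldut   [final devoicing]
  sataldut → seteldut   [vowel merger]
  seteldut (rule 4 does not apply)
  giving Kunikar seteldut.
Zozili: *sataldud
  sataldud (rule 1 does not apply)
  sataldud → hataldud   [debuccalisation]
  hataldud → hasaldud   [intervocalic lenition]
  giving Zozili hasaldud.
Saneka: *sataldud
  sataldud → sataltut   [unconditioned shift]
  sataltut → sataltot   [vowel merger]
  giving Saneka sataltot.
Only *sataldud yields all of Kunikar seteldut, Zozili hasaldud, Saneka sataltot.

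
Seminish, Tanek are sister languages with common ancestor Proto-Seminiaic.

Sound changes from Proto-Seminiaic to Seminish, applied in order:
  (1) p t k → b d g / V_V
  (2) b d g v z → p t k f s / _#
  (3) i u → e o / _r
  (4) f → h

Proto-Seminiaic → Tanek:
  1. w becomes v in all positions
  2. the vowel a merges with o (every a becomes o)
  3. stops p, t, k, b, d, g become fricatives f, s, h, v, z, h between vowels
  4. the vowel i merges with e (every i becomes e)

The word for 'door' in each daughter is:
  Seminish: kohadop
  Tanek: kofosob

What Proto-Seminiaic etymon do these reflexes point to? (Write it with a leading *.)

*kofatob

Position 4: Seminish has a, Tanek has o. Seminish preserves a here (none of its changes turn any other segment into a), so the proto-segment is *a.
Position 3: Seminish has h, Tanek has f. Taking the neighbouring segments as reconstructed: Seminish h could go back to *f or *h; Tanek f could go back to *p or *f — the one source consistent with every daughter is *f.
Continuing position by position gives *kofatob; check it forward:
Seminish: start from *kofatob.
  rule 1 (intervocalic voicing): kofatob → kofadob
  rule 2 (final devoicing): kofadob → kofadop
  rule 3: no change — kofadop
  rule 4 (unconditioned shift): kofadop → kohadop
  ⇒ Seminish kohadop
Tanek: *kofatob
  kofatob (rule 1 does not apply)
  kofatob → kofotob   [vowel merger]
  kofotob → kofosob   [intervocalic lenition]
  kofosob (rule 4 does not apply)
  giving Tanek kofosob.
*kofatob is the unique common source.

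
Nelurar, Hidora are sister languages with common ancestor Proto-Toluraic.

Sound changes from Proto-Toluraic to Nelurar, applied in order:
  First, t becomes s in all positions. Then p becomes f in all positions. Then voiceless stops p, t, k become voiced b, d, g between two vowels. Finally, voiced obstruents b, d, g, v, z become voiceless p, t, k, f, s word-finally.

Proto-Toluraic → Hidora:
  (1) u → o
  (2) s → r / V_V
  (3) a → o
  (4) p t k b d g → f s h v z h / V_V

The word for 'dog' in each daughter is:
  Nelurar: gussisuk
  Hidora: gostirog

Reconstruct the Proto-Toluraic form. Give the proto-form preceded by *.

*gustisug

Position 4: Nelurar has s, Hidora has t. Hidora preserves t here (none of its changes turn any other segment into t), so the proto-segment is *t.
Position 7: Nelurar has u, Hidora has o. Nelurar preserves u here (none of its changes turn any other segment into u), so the proto-segment is *u.
Position 8: Nelurar has k, Hidora has g. Hidora preserves g here (none of its changes turn any other segment into g), so the proto-segment is *g.
Continuing position by position gives *gustisug; check it forward:
Nelurar: *gustisug > gussisug > gussisuk  (by unconditioned shift, final devoicing)
Hidora: *gustisug
  gustisug → gostisog   [vowel merger]
  gostisog → gostirog   [rhotacism]
  gostirog (rule 3 does not apply)
  gostirog (rule 4 does not apply)
  giving Hidora gostirog.
No other proto-form is consistent with every reflex, so the reconstruction is *gustisug.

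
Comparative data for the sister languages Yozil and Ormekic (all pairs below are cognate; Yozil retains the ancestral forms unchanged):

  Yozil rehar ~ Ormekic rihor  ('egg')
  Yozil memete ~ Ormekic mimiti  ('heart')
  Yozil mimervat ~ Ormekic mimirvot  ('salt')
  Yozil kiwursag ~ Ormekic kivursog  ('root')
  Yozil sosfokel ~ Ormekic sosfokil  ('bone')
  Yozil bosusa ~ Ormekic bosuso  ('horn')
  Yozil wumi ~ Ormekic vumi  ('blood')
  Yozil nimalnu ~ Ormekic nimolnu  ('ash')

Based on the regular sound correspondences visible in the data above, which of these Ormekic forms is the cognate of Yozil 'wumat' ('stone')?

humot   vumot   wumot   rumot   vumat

vumot

wumi ~ vumi — Yozil w corresponds to Ormekic v word-initially before a back vowel.
mimervat ~ mimirvot, kiwursag ~ kivursog — Yozil a corresponds to Ormekic o after a consonant, before a consonant other than r, m, n, p, b, f, v.
Applying these to Yozil 'wumat':
  wumat → vumat   (w→v word-initially before a back vowel)
  vumat → vumot   (a→o after a consonant, before a consonant other than r, m, n, p, b, f, v)
So the Ormekic cognate is 'vumot'.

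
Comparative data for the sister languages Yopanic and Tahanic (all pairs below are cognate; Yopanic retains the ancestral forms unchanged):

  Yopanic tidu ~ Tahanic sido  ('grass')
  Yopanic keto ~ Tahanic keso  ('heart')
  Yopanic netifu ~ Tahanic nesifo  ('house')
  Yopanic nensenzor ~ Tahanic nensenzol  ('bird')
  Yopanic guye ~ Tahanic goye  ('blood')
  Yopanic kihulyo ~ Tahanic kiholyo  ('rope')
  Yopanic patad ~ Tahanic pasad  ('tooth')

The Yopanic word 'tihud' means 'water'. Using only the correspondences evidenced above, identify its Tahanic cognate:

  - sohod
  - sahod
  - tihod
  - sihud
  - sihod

tidu ~ sido — Yopanic t corresponds to Tahanic s word-initially before a front vowel.
guye ~ goye, kihulyo ~ kiholyo — Yopanic u corresponds to Tahanic o after a consonant, before a consonant other than r, m, n, p, b, f, v.
Applying these to Yopanic 'tihud':
  tihud → sihud   (t→s word-initially before a front vowel)
  sihud → sihod   (u→o after a consonant, before a consonant other than r, m, n, p, b, f, v)
So the Tahanic cognate is 'sihod'.

sihod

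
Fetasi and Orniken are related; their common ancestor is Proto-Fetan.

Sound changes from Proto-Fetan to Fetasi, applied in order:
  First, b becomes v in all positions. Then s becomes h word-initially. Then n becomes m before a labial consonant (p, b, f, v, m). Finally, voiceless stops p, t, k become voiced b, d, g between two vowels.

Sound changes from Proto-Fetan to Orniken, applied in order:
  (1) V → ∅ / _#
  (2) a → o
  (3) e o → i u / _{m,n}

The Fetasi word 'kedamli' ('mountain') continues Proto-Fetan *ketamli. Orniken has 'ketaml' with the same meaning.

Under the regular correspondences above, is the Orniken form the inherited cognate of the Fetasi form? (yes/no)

no

Derive the expected Orniken reflex of *ketamli:
Orniken: *ketamli > ketaml > ketoml > ketuml  (by apocope, vowel merger, pre-nasal raising)
The regular Orniken reflex would be 'ketuml', but the attested form is 'ketaml'. The correspondence is irregular, so they are not cognates (the Orniken form has a different source).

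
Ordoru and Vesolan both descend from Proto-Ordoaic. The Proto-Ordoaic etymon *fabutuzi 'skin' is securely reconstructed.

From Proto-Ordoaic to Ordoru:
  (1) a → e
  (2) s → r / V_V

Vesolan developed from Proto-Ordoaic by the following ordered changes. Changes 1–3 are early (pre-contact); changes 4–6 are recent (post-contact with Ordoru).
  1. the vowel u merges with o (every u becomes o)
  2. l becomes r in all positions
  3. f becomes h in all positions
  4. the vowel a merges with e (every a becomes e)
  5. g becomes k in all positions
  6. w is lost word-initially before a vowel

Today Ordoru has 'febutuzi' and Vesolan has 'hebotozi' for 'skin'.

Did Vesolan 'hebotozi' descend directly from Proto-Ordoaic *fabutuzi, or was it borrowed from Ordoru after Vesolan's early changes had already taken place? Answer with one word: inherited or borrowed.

inherited

If inherited, *fabutuzi would pass through all of Vesolan's changes:
Vesolan: *fabutuzi
  fabutuzi → fabotozi   [vowel merger]
  fabotozi (rule 2 does not apply)
  fabotozi → habotozi   [unconditioned shift]
  habotozi → hebotozi   [vowel merger]
  hebotozi (rule 5 does not apply)
  hebotozi (rule 6 does not apply)
  giving Vesolan hebotozi.
If borrowed from Ordoru 'febutuzi' after the early changes, it would undergo only the recent ones:
  rule 4 (vowel merger): no change (febutuzi)
  rule 5 (unconditioned shift): no change (febutuzi)
  rule 6 (glide loss): no change (febutuzi)
  ⇒ as a loan: febutuzi
Vesolan 'hebotozi' matches the inherited outcome exactly, so it is an inherited cognate, not a loan.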